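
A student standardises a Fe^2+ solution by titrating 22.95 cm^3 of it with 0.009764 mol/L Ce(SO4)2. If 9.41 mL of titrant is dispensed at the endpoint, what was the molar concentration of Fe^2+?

n(Ce(SO4)2) = 0.009764 x 0.009410 = 9.188e-5 mol.
From the balanced equation, 1 mol Ce(SO4)2 reacts with 1 mol Fe^2+, so n(Fe^2+) = 9.188e-5 x 1/1 = 9.188e-5 mol.
[Fe^2+] = 9.188e-5 / 0.02295 L = 0.00400 M.

0.00400 M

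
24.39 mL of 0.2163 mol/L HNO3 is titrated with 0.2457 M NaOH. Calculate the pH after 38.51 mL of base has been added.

n(acid) = 0.2163 x 0.02439 = 0.005276 mol; n(NaOH) added = 0.2457 x 0.03851 = 0.009462 mol.
Base is in excess by 0.009462 - 0.005276 = 0.004186 mol in a total volume of 0.06290 L.
[OH^-] = 0.004186/0.06290 = 0.06656 M, so pOH = 1.18 and pH = 14.00 - 1.18 = 12.82.

12.82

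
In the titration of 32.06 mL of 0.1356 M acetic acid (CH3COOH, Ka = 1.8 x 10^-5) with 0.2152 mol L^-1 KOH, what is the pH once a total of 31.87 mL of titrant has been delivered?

12.59

n(acid) = 0.1356 x 0.03206 = 0.004347 mol; n(KOH) added = 0.2152 x 0.03187 = 0.006858 mol.
Base is in excess by 0.006858 - 0.004347 = 0.002511 mol in a total volume of 0.06393 L.
[OH^-] = 0.002511/0.06393 = 0.03928 M, so pOH = 1.41 and pH = 14.00 - 1.41 = 12.59.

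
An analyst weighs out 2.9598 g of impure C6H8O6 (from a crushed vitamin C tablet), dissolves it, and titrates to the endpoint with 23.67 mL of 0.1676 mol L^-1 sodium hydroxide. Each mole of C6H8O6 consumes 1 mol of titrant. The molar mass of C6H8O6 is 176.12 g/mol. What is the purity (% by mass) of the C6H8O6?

23.6%

n(NaOH) = 0.1676 x 0.02367 = 0.003967 mol.
n(C6H8O6) = 0.003967 / 1 = 0.003967 mol.
mass of C6H8O6 = 0.003967 x 176.12 = 0.6987 g.
% purity = 0.6987 / 2.9598 x 100 = 23.6%.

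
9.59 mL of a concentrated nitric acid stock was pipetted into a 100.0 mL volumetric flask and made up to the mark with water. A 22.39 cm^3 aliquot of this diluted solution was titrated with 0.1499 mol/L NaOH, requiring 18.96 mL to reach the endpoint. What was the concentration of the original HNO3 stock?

n(NaOH) = 0.1499 x 0.01896 = 0.002842 mol.
n(HNO3) in the aliquot = 0.002842 mol.
[diluted HNO3] = 0.002842 / 0.02239 = 0.1269 M.
Dilution factor = 100.0/9.590 = 10.43, so [stock] = 0.1269 x 10.43 = 1.32 M.

1.32 M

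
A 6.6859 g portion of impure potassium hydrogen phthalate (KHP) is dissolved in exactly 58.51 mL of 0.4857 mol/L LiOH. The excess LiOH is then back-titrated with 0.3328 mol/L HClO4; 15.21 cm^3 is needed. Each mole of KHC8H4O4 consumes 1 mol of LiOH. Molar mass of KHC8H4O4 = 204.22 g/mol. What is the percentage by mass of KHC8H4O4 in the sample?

Total n(LiOH) added = 0.4857 x 0.05851 = 0.02842 mol.
n(HClO4) used = 0.3328 x 0.01521 = 0.005062 mol, which equals the excess n(LiOH).
So n(LiOH) consumed by the sample = 0.02842 - 0.005062 = 0.02336 mol.
n(KHC8H4O4) = 0.02336 / 1 = 0.02336 mol.
mass KHC8H4O4 = 0.02336 x 204.22 = 4.770 g, so %KHC8H4O4 = 4.770/6.6859 x 100 = 71.3%.

71.3%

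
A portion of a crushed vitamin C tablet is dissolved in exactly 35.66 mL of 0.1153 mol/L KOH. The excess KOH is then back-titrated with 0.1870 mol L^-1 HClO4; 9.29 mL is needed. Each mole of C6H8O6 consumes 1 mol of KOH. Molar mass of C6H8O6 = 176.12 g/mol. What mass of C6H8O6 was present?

0.418 g

Total n(KOH) added = 0.1153 x 0.03566 = 0.004112 mol.
n(HClO4) used = 0.1870 x 0.009290 = 0.001737 mol, which equals the excess n(KOH).
So n(KOH) consumed by the sample = 0.004112 - 0.001737 = 0.002374 mol.
n(C6H8O6) = 0.002374 / 1 = 0.002374 mol.
mass = 0.002374 mol x 176.12 g/mol = 0.418 g.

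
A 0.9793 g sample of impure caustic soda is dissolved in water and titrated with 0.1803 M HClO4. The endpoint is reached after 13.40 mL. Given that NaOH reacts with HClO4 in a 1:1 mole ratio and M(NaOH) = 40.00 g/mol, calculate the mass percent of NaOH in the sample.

n(HClO4) = 0.1803 x 0.01340 = 0.002416 mol.
n(NaOH) = 0.002416 / 1 = 0.002416 mol.
mass of NaOH = 0.002416 x 40.00 = 0.09664 g.
% purity = 0.09664 / 0.9793 x 100 = 9.87%.

9.87%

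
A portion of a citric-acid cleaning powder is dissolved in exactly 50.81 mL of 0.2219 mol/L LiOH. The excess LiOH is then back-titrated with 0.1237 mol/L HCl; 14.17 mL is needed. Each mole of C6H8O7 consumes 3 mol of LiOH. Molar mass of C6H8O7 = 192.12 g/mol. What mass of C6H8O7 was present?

Total n(LiOH) added = 0.2219 x 0.05081 = 0.01127 mol.
n(HCl) used = 0.1237 x 0.01417 = 0.001753 mol, which equals the excess n(LiOH).
So n(LiOH) consumed by the sample = 0.01127 - 0.001753 = 0.009522 mol.
n(C6H8O7) = 0.009522 / 3 = 0.003174 mol.
mass = 0.003174 mol x 192.12 g/mol = 0.610 g.

0.610 g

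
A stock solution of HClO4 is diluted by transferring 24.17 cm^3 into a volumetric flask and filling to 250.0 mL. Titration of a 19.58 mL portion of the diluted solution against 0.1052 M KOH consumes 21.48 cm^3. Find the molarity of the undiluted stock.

1.19 M

n(KOH) = 0.1052 x 0.02148 = 0.002260 mol.
n(HClO4) in the aliquot = 0.002260 mol.
[diluted HClO4] = 0.002260 / 0.01958 = 0.1154 M.
Dilution factor = 250.0/24.17 = 10.34, so [stock] = 0.1154 x 10.34 = 1.19 M.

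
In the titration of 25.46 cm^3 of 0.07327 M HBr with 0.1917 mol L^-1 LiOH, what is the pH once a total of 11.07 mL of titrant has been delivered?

11.85

n(acid) = 0.07327 x 0.02546 = 0.001865 mol; n(LiOH) added = 0.1917 x 0.01107 = 0.002122 mol.
Base is in excess by 0.002122 - 0.001865 = 0.0002567 mol in a total volume of 0.03653 L.
[OH^-] = 0.0002567/0.03653 = 0.007026 M, so pOH = 2.15 and pH = 14.00 - 2.15 = 11.85.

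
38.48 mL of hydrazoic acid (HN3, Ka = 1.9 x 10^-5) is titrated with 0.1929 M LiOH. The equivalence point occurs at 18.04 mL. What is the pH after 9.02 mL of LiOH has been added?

4.72

9.02 mL is exactly half the equivalence volume (18.04/2), i.e. the half-equivalence point.
There, n(HA) = n(A^-), so pH = pKa = -log(1.9 x 10^-5) = 4.72.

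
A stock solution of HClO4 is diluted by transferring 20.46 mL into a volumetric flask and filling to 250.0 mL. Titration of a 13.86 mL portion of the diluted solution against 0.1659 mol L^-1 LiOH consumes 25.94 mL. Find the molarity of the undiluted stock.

3.79 M

n(LiOH) = 0.1659 x 0.02594 = 0.004303 mol.
n(HClO4) in the aliquot = 0.004303 mol.
[diluted HClO4] = 0.004303 / 0.01386 = 0.3105 M.
Dilution factor = 250.0/20.46 = 12.22, so [stock] = 0.3105 x 12.22 = 3.79 M.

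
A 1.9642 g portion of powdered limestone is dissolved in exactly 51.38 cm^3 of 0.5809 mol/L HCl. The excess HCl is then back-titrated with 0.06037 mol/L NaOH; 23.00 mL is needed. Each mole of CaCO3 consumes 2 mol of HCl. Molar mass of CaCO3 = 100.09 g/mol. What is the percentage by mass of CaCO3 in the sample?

72.5%

Total n(HCl) added = 0.5809 x 0.05138 = 0.02985 mol.
n(NaOH) used = 0.06037 x 0.02300 = 0.001389 mol, which equals the excess n(HCl).
So n(HCl) consumed by the sample = 0.02985 - 0.001389 = 0.02846 mol.
n(CaCO3) = 0.02846 / 2 = 0.01423 mol.
mass CaCO3 = 0.01423 x 100.09 = 1.424 g, so %CaCO3 = 1.424/1.9642 x 100 = 72.5%.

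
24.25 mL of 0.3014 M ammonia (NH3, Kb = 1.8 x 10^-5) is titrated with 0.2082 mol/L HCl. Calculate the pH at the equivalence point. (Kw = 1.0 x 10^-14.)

5.08

n(NH3) = 0.3014 x 0.02425 = 0.007309 mol; V(HCl) at equivalence = 0.007309/0.2082 = 0.03511 L.
At equivalence the base is fully converted to NH4+; total volume = 0.05936 L, so [NH4+] = 0.007309/0.05936 = 0.1231 M.
Ka(NH4+) = Kw/Kb = 1.0e-14 / 1.8 x 10^-5 = 5.56e-10.
[H^+] = sqrt(Ka x [NH4+]) = sqrt(5.56e-10 x 0.1231) = 8.27e-6 M.
pH = -log(8.27e-6) = 5.08.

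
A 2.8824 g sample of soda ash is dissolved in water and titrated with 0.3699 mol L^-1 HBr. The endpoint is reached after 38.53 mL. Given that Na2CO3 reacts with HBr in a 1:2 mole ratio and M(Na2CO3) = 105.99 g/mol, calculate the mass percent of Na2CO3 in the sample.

n(HBr) = 0.3699 x 0.03853 = 0.01425 mol.
n(Na2CO3) = 0.01425 / 2 = 0.007126 mol.
mass of Na2CO3 = 0.007126 x 105.99 = 0.7553 g.
% purity = 0.7553 / 2.8824 x 100 = 26.2%.

26.2%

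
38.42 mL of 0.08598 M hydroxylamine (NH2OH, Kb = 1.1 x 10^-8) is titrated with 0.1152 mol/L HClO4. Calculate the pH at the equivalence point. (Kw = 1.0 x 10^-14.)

3.67

n(NH2OH) = 0.08598 x 0.03842 = 0.003303 mol; V(HClO4) at equivalence = 0.003303/0.1152 = 0.02867 L.
At equivalence the base is fully converted to NH3OH+; total volume = 0.06709 L, so [NH3OH+] = 0.003303/0.06709 = 0.04923 M.
Ka(NH3OH+) = Kw/Kb = 1.0e-14 / 1.1 x 10^-8 = 9.09e-7.
[H^+] = sqrt(Ka x [NH3OH+]) = sqrt(9.09e-7 x 0.04923) = 0.000212 M.
pH = -log(0.000212) = 3.67.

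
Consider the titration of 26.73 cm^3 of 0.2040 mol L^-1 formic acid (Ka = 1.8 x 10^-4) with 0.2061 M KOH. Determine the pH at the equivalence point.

n(HCOOH) = 0.2040 x 0.02673 = 0.005453 mol; V(KOH) at equivalence = 0.005453/0.2061 = 0.02646 L.
At equivalence all the acid is converted to HCOO-; total volume = 0.02673 + 0.02646 = 0.05319 L, so [HCOO-] = 0.005453/0.05319 = 0.1025 M.
Kb = Kw/Ka = 1.0e-14 / 1.8 x 10^-4 = 5.56e-11.
[OH^-] = sqrt(Kb x [HCOO-]) = sqrt(5.56e-11 x 0.1025) = 2.39e-6 M.
pOH = 5.62, so pH = 14.00 - 5.62 = 8.38.

8.38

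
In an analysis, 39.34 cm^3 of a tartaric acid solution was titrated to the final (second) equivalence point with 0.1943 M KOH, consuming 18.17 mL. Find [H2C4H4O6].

n(KOH) = 0.1943 x 0.01817 = 0.003530 mol.
At the final (second) equivalence point, 2 mol OH^- react per mol H2C4H4O6, so n(H2C4H4O6) = 0.003530 / 2 = 0.001765 mol.
[H2C4H4O6] = 0.001765 / 0.03934 L = 0.0449 M.

0.0449 M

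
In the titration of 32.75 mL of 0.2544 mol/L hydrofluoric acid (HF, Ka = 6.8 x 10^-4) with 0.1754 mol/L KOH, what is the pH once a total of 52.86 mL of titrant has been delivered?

12.04

n(acid) = 0.2544 x 0.03275 = 0.008332 mol; n(KOH) added = 0.1754 x 0.05286 = 0.009272 mol.
Base is in excess by 0.009272 - 0.008332 = 0.0009400 mol in a total volume of 0.08561 L.
[OH^-] = 0.0009400/0.08561 = 0.01098 M, so pOH = 1.96 and pH = 14.00 - 1.96 = 12.04.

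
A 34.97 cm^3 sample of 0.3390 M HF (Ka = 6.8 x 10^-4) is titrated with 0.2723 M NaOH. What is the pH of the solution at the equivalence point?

n(HF) = 0.3390 x 0.03497 = 0.01185 mol; V(NaOH) at equivalence = 0.01185/0.2723 = 0.04354 L.
At equivalence all the acid is converted to F-; total volume = 0.03497 + 0.04354 = 0.07851 L, so [F-] = 0.01185/0.07851 = 0.1510 M.
Kb = Kw/Ka = 1.0e-14 / 6.8 x 10^-4 = 1.47e-11.
[OH^-] = sqrt(Kb x [F-]) = sqrt(1.47e-11 x 0.1510) = 1.49e-6 M.
pOH = 5.83, so pH = 14.00 - 5.83 = 8.17.

8.17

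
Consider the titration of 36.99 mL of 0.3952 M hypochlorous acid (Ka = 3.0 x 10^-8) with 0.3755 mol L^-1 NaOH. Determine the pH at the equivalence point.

n(HClO) = 0.3952 x 0.03699 = 0.01462 mol; V(NaOH) at equivalence = 0.01462/0.3755 = 0.03893 L.
At equivalence all the acid is converted to ClO-; total volume = 0.03699 + 0.03893 = 0.07592 L, so [ClO-] = 0.01462/0.07592 = 0.1925 M.
Kb = Kw/Ka = 1.0e-14 / 3.0 x 10^-8 = 3.33e-7.
[OH^-] = sqrt(Kb x [ClO-]) = sqrt(3.33e-7 x 0.1925) = 0.000253 M.
pOH = 3.60, so pH = 14.00 - 3.60 = 10.40.

10.40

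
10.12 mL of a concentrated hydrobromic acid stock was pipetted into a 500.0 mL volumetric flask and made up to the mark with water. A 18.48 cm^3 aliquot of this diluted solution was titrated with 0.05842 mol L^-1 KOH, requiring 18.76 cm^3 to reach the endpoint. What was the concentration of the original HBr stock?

n(KOH) = 0.05842 x 0.01876 = 0.001096 mol.
n(HBr) in the aliquot = 0.001096 mol.
[diluted HBr] = 0.001096 / 0.01848 = 0.05931 M.
Dilution factor = 500.0/10.12 = 49.41, so [stock] = 0.05931 x 49.41 = 2.93 M.

2.93 M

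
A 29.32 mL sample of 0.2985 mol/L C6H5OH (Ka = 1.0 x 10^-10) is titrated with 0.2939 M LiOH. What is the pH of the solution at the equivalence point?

n(C6H5OH) = 0.2985 x 0.02932 = 0.008752 mol; V(LiOH) at equivalence = 0.008752/0.2939 = 0.02978 L.
At equivalence all the acid is converted to C6H5O-; total volume = 0.02932 + 0.02978 = 0.05910 L, so [C6H5O-] = 0.008752/0.05910 = 0.1481 M.
Kb = Kw/Ka = 1.0e-14 / 1.0 x 10^-10 = 0.000100.
[OH^-] = sqrt(Kb x [C6H5O-]) = sqrt(0.000100 x 0.1481) = 0.00385 M.
pOH = 2.41, so pH = 14.00 - 2.41 = 11.59.

11.59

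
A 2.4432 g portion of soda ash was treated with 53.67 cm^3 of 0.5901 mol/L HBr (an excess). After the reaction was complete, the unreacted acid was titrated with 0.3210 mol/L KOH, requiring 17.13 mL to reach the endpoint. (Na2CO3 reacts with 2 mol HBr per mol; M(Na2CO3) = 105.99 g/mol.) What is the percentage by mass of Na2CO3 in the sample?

56.8%

Total n(HBr) added = 0.5901 x 0.05367 = 0.03167 mol.
n(KOH) used = 0.3210 x 0.01713 = 0.005499 mol, which equals the excess n(HBr).
So n(HBr) consumed by the sample = 0.03167 - 0.005499 = 0.02617 mol.
n(Na2CO3) = 0.02617 / 2 = 0.01309 mol.
mass Na2CO3 = 0.01309 x 105.99 = 1.387 g, so %Na2CO3 = 1.387/2.4432 x 100 = 56.8%.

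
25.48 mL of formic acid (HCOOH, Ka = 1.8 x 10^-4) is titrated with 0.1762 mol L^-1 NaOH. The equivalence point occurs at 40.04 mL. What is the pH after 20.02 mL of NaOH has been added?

20.02 mL is exactly half the equivalence volume (40.04/2), i.e. the half-equivalence point.
There, n(HA) = n(A^-), so pH = pKa = -log(1.8 x 10^-4) = 3.74.

3.74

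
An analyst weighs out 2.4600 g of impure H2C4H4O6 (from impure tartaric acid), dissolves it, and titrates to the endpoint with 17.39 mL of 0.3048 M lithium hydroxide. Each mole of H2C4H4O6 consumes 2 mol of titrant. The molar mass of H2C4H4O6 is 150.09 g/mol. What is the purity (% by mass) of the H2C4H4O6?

16.2%

n(LiOH) = 0.3048 x 0.01739 = 0.005300 mol.
n(H2C4H4O6) = 0.005300 / 2 = 0.002650 mol.
mass of H2C4H4O6 = 0.002650 x 150.09 = 0.3978 g.
% purity = 0.3978 / 2.4600 x 100 = 16.2%.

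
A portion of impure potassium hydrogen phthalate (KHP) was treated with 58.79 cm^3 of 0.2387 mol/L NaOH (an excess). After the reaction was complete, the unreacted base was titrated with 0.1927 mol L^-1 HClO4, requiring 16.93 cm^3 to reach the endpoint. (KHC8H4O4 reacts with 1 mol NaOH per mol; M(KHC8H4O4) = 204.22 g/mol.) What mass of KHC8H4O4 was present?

Total n(NaOH) added = 0.2387 x 0.05879 = 0.01403 mol.
n(HClO4) used = 0.1927 x 0.01693 = 0.003262 mol, which equals the excess n(NaOH).
So n(NaOH) consumed by the sample = 0.01403 - 0.003262 = 0.01077 mol.
n(KHC8H4O4) = 0.01077 / 1 = 0.01077 mol.
mass = 0.01077 mol x 204.22 g/mol = 2.20 g.

2.20 g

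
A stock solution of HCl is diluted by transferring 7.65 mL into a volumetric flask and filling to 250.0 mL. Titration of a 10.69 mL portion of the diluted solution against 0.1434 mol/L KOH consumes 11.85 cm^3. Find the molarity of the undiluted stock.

n(KOH) = 0.1434 x 0.01185 = 0.001699 mol.
n(HCl) in the aliquot = 0.001699 mol.
[diluted HCl] = 0.001699 / 0.01069 = 0.1590 M.
Dilution factor = 250.0/7.650 = 32.68, so [stock] = 0.1590 x 32.68 = 5.19 M.

5.19 M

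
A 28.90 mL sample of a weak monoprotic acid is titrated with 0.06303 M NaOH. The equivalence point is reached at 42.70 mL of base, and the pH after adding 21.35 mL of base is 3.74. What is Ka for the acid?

21.35 mL is half of the equivalence volume, so this is the half-equivalence point where [HA] = [A^-].
At half-equivalence pH = pKa, so pKa = 3.74.
Ka = 10^(-3.74) = 1.8 x 10^-4.

1.8 x 10^-4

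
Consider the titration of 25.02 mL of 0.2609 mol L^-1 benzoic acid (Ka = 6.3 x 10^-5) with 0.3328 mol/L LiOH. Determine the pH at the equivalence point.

n(C6H5COOH) = 0.2609 x 0.02502 = 0.006528 mol; V(LiOH) at equivalence = 0.006528/0.3328 = 0.01961 L.
At equivalence all the acid is converted to C6H5COO-; total volume = 0.02502 + 0.01961 = 0.04463 L, so [C6H5COO-] = 0.006528/0.04463 = 0.1462 M.
Kb = Kw/Ka = 1.0e-14 / 6.3 x 10^-5 = 1.59e-10.
[OH^-] = sqrt(Kb x [C6H5COO-]) = sqrt(1.59e-10 x 0.1462) = 4.82e-6 M.
pOH = 5.32, so pH = 14.00 - 5.32 = 8.68.

8.68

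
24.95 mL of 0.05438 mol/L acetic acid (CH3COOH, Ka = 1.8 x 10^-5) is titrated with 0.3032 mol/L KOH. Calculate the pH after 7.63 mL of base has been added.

12.47

n(acid) = 0.05438 x 0.02495 = 0.001357 mol; n(KOH) added = 0.3032 x 0.007630 = 0.002313 mol.
Base is in excess by 0.002313 - 0.001357 = 0.0009566 mol in a total volume of 0.03258 L.
[OH^-] = 0.0009566/0.03258 = 0.02936 M, so pOH = 1.53 and pH = 14.00 - 1.53 = 12.47.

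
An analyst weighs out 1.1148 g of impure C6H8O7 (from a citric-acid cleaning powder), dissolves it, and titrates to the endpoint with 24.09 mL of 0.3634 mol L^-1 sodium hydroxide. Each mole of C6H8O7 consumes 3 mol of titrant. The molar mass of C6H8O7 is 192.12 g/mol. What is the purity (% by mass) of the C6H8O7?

50.3%

n(NaOH) = 0.3634 x 0.02409 = 0.008754 mol.
n(C6H8O7) = 0.008754 / 3 = 0.002918 mol.
mass of C6H8O7 = 0.002918 x 192.12 = 0.5606 g.
% purity = 0.5606 / 1.1148 x 100 = 50.3%.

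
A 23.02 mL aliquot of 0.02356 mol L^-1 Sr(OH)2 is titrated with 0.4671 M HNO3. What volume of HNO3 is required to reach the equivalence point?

2.32 mL

n(Sr(OH)2) = 0.02356 mol/L x 0.02302 L = 0.0005424 mol.
The neutralisation is 1 Sr(OH)2 : 2 HNO3, so n(HNO3) = 0.0005424 x 2/1 = 0.001085 mol.
V(HNO3) = 0.001085 / 0.4671 = 0.002322 L = 2.32 mL.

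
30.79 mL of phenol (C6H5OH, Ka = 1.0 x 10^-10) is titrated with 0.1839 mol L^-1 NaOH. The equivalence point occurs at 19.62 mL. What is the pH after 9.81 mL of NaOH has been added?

10.00

9.81 mL is exactly half the equivalence volume (19.62/2), i.e. the half-equivalence point.
There, n(HA) = n(A^-), so pH = pKa = -log(1.0 x 10^-10) = 10.00.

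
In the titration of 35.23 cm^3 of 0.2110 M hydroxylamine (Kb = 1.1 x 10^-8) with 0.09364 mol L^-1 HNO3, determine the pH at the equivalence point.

n(NH2OH) = 0.2110 x 0.03523 = 0.007434 mol; V(HNO3) at equivalence = 0.007434/0.09364 = 0.07938 L.
At equivalence the base is fully converted to NH3OH+; total volume = 0.1146 L, so [NH3OH+] = 0.007434/0.1146 = 0.06486 M.
Ka(NH3OH+) = Kw/Kb = 1.0e-14 / 1.1 x 10^-8 = 9.09e-7.
[H^+] = sqrt(Ka x [NH3OH+]) = sqrt(9.09e-7 x 0.06486) = 0.000243 M.
pH = -log(0.000243) = 3.61.

3.61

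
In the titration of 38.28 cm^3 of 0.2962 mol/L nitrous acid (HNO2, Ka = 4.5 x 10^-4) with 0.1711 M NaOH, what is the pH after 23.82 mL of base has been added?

Initial n(HNO2) = 0.2962 x 0.03828 = 0.01134 mol.
n(NaOH) added = 0.1711 x 0.02382 = 0.004076 mol, converting that many moles of HNO2 to NO2-.
Remaining n(HNO2) = 0.007263 mol; n(NO2-) = 0.004076 mol.
By Henderson-Hasselbalch, pH = pKa + log([A^-]/[HA]) = 3.35 + log(0.004076/0.007263) = 3.35 + (-0.25) = 3.10.

3.10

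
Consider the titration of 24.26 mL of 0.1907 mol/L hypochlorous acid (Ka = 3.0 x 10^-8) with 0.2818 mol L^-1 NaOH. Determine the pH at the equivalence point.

n(HClO) = 0.1907 x 0.02426 = 0.004626 mol; V(NaOH) at equivalence = 0.004626/0.2818 = 0.01642 L.
At equivalence all the acid is converted to ClO-; total volume = 0.02426 + 0.01642 = 0.04068 L, so [ClO-] = 0.004626/0.04068 = 0.1137 M.
Kb = Kw/Ka = 1.0e-14 / 3.0 x 10^-8 = 3.33e-7.
[OH^-] = sqrt(Kb x [ClO-]) = sqrt(3.33e-7 x 0.1137) = 0.000195 M.
pOH = 3.71, so pH = 14.00 - 3.71 = 10.29.

10.29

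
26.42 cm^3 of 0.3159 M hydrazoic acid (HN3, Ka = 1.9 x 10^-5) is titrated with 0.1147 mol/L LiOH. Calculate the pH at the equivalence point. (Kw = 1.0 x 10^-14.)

8.82

n(HN3) = 0.3159 x 0.02642 = 0.008346 mol; V(LiOH) at equivalence = 0.008346/0.1147 = 0.07276 L.
At equivalence all the acid is converted to N3-; total volume = 0.02642 + 0.07276 = 0.09918 L, so [N3-] = 0.008346/0.09918 = 0.08415 M.
Kb = Kw/Ka = 1.0e-14 / 1.9 x 10^-5 = 5.26e-10.
[OH^-] = sqrt(Kb x [N3-]) = sqrt(5.26e-10 x 0.08415) = 6.65e-6 M.
pOH = 5.18, so pH = 14.00 - 5.18 = 8.82.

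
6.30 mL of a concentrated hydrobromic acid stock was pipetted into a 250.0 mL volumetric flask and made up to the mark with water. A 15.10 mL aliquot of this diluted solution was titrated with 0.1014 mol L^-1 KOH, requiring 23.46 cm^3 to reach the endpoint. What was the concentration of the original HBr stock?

6.25 M

n(KOH) = 0.1014 x 0.02346 = 0.002379 mol.
n(HBr) in the aliquot = 0.002379 mol.
[diluted HBr] = 0.002379 / 0.01510 = 0.1575 M.
Dilution factor = 250.0/6.300 = 39.68, so [stock] = 0.1575 x 39.68 = 6.25 M.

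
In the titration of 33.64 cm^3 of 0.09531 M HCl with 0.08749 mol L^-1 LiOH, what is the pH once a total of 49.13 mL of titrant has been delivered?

12.12

n(acid) = 0.09531 x 0.03364 = 0.003206 mol; n(LiOH) added = 0.08749 x 0.04913 = 0.004298 mol.
Base is in excess by 0.004298 - 0.003206 = 0.001092 mol in a total volume of 0.08277 L.
[OH^-] = 0.001092/0.08277 = 0.01320 M, so pOH = 1.88 and pH = 14.00 - 1.88 = 12.12.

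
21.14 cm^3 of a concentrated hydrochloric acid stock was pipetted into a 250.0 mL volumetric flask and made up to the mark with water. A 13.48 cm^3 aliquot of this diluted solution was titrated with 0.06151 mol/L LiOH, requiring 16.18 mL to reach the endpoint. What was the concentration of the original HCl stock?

n(LiOH) = 0.06151 x 0.01618 = 0.0009952 mol.
n(HCl) in the aliquot = 0.0009952 mol.
[diluted HCl] = 0.0009952 / 0.01348 = 0.07383 M.
Dilution factor = 250.0/21.14 = 11.83, so [stock] = 0.07383 x 11.83 = 0.873 M.

0.873 M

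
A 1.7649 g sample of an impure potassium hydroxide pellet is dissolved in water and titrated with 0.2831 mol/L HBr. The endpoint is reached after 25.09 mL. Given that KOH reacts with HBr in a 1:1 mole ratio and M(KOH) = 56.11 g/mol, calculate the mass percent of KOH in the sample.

n(HBr) = 0.2831 x 0.02509 = 0.007103 mol.
n(KOH) = 0.007103 / 1 = 0.007103 mol.
mass of KOH = 0.007103 x 56.11 = 0.3985 g.
% purity = 0.3985 / 1.7649 x 100 = 22.6%.

22.6%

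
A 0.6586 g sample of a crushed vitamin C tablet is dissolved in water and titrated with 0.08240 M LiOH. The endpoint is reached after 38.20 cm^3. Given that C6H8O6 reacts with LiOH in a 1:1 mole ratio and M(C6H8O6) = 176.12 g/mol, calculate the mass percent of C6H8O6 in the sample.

n(LiOH) = 0.08240 x 0.03820 = 0.003148 mol.
n(C6H8O6) = 0.003148 / 1 = 0.003148 mol.
mass of C6H8O6 = 0.003148 x 176.12 = 0.5544 g.
% purity = 0.5544 / 0.6586 x 100 = 84.2%.

84.2%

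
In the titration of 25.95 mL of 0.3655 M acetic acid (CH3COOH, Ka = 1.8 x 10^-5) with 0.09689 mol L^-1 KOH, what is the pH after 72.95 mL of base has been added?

Initial n(CH3COOH) = 0.3655 x 0.02595 = 0.009485 mol.
n(KOH) added = 0.09689 x 0.07295 = 0.007068 mol, converting that many moles of CH3COOH to CH3COO-.
Remaining n(CH3COOH) = 0.002417 mol; n(CH3COO-) = 0.007068 mol.
By Henderson-Hasselbalch, pH = pKa + log([A^-]/[HA]) = 4.74 + log(0.007068/0.002417) = 4.74 + (+0.47) = 5.21.

5.21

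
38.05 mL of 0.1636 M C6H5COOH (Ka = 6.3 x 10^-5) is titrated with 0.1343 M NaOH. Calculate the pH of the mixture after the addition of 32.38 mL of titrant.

4.57

Initial n(C6H5COOH) = 0.1636 x 0.03805 = 0.006225 mol.
n(NaOH) added = 0.1343 x 0.03238 = 0.004349 mol, converting that many moles of C6H5COOH to C6H5COO-.
Remaining n(C6H5COOH) = 0.001876 mol; n(C6H5COO-) = 0.004349 mol.
By Henderson-Hasselbalch, pH = pKa + log([A^-]/[HA]) = 4.20 + log(0.004349/0.001876) = 4.20 + (+0.37) = 4.57.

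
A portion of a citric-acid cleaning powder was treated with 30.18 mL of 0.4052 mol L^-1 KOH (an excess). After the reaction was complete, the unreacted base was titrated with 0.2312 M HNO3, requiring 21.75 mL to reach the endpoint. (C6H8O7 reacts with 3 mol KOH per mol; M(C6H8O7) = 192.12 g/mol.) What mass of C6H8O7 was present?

0.461 g

Total n(KOH) added = 0.4052 x 0.03018 = 0.01223 mol.
n(HNO3) used = 0.2312 x 0.02175 = 0.005029 mol, which equals the excess n(KOH).
So n(KOH) consumed by the sample = 0.01223 - 0.005029 = 0.007200 mol.
n(C6H8O7) = 0.007200 / 3 = 0.002400 mol.
mass = 0.002400 mol x 192.12 g/mol = 0.461 g.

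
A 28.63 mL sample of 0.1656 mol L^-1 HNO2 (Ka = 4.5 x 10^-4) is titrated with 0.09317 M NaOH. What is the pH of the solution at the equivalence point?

8.06

n(HNO2) = 0.1656 x 0.02863 = 0.004741 mol; V(NaOH) at equivalence = 0.004741/0.09317 = 0.05089 L.
At equivalence all the acid is converted to NO2-; total volume = 0.02863 + 0.05089 = 0.07952 L, so [NO2-] = 0.004741/0.07952 = 0.05962 M.
Kb = Kw/Ka = 1.0e-14 / 4.5 x 10^-4 = 2.22e-11.
[OH^-] = sqrt(Kb x [NO2-]) = sqrt(2.22e-11 x 0.05962) = 1.15e-6 M.
pOH = 5.94, so pH = 14.00 - 5.94 = 8.06.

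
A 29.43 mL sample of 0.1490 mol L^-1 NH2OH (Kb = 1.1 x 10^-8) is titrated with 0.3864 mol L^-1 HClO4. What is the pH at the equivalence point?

3.50

n(NH2OH) = 0.1490 x 0.02943 = 0.004385 mol; V(HClO4) at equivalence = 0.004385/0.3864 = 0.01135 L.
At equivalence the base is fully converted to NH3OH+; total volume = 0.04078 L, so [NH3OH+] = 0.004385/0.04078 = 0.1075 M.
Ka(NH3OH+) = Kw/Kb = 1.0e-14 / 1.1 x 10^-8 = 9.09e-7.
[H^+] = sqrt(Ka x [NH3OH+]) = sqrt(9.09e-7 x 0.1075) = 0.000313 M.
pH = -log(0.000313) = 3.50.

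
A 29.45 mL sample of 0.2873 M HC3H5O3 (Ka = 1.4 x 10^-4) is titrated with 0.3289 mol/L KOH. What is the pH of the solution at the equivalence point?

n(HC3H5O3) = 0.2873 x 0.02945 = 0.008461 mol; V(KOH) at equivalence = 0.008461/0.3289 = 0.02573 L.
At equivalence all the acid is converted to C3H5O3-; total volume = 0.02945 + 0.02573 = 0.05518 L, so [C3H5O3-] = 0.008461/0.05518 = 0.1533 M.
Kb = Kw/Ka = 1.0e-14 / 1.4 x 10^-4 = 7.14e-11.
[OH^-] = sqrt(Kb x [C3H5O3-]) = sqrt(7.14e-11 x 0.1533) = 3.31e-6 M.
pOH = 5.48, so pH = 14.00 - 5.48 = 8.52.

8.52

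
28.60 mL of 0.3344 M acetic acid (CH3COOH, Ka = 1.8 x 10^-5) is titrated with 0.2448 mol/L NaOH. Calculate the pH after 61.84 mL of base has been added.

12.79

n(acid) = 0.3344 x 0.02860 = 0.009564 mol; n(NaOH) added = 0.2448 x 0.06184 = 0.01514 mol.
Base is in excess by 0.01514 - 0.009564 = 0.005575 mol in a total volume of 0.09044 L.
[OH^-] = 0.005575/0.09044 = 0.06164 M, so pOH = 1.21 and pH = 14.00 - 1.21 = 12.79.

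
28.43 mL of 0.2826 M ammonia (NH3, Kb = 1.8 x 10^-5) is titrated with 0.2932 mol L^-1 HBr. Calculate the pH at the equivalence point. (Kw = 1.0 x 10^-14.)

5.05

n(NH3) = 0.2826 x 0.02843 = 0.008034 mol; V(HBr) at equivalence = 0.008034/0.2932 = 0.02740 L.
At equivalence the base is fully converted to NH4+; total volume = 0.05583 L, so [NH4+] = 0.008034/0.05583 = 0.1439 M.
Ka(NH4+) = Kw/Kb = 1.0e-14 / 1.8 x 10^-5 = 5.56e-10.
[H^+] = sqrt(Ka x [NH4+]) = sqrt(5.56e-10 x 0.1439) = 8.94e-6 M.
pH = -log(8.94e-6) = 5.05.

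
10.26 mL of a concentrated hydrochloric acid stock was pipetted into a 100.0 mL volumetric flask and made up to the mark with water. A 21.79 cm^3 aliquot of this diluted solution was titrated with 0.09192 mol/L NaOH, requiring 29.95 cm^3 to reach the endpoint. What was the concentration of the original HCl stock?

n(NaOH) = 0.09192 x 0.02995 = 0.002753 mol.
n(HCl) in the aliquot = 0.002753 mol.
[diluted HCl] = 0.002753 / 0.02179 = 0.1263 M.
Dilution factor = 100.0/10.26 = 9.747, so [stock] = 0.1263 x 9.747 = 1.23 M.

1.23 M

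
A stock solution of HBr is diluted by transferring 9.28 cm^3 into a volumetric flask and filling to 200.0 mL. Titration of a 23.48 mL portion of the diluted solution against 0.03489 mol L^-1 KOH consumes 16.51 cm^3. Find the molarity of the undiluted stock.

0.529 M

n(KOH) = 0.03489 x 0.01651 = 0.0005760 mol.
n(HBr) in the aliquot = 0.0005760 mol.
[diluted HBr] = 0.0005760 / 0.02348 = 0.02453 M.
Dilution factor = 200.0/9.280 = 21.55, so [stock] = 0.02453 x 21.55 = 0.529 M.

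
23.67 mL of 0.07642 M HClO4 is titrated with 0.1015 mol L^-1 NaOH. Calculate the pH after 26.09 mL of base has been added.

n(acid) = 0.07642 x 0.02367 = 0.001809 mol; n(NaOH) added = 0.1015 x 0.02609 = 0.002648 mol.
Base is in excess by 0.002648 - 0.001809 = 0.0008393 mol in a total volume of 0.04976 L.
[OH^-] = 0.0008393/0.04976 = 0.01687 M, so pOH = 1.77 and pH = 14.00 - 1.77 = 12.23.

12.23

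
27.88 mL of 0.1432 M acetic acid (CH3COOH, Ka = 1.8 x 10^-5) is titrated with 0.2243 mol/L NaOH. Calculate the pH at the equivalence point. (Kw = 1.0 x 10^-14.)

n(CH3COOH) = 0.1432 x 0.02788 = 0.003992 mol; V(NaOH) at equivalence = 0.003992/0.2243 = 0.01780 L.
At equivalence all the acid is converted to CH3COO-; total volume = 0.02788 + 0.01780 = 0.04568 L, so [CH3COO-] = 0.003992/0.04568 = 0.08740 M.
Kb = Kw/Ka = 1.0e-14 / 1.8 x 10^-5 = 5.56e-10.
[OH^-] = sqrt(Kb x [CH3COO-]) = sqrt(5.56e-10 x 0.08740) = 6.97e-6 M.
pOH = 5.16, so pH = 14.00 - 5.16 = 8.84.

8.84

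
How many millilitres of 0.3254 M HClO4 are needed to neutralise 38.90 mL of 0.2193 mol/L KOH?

26.2 mL

n(KOH) = 0.2193 mol/L x 0.03890 L = 0.008531 mol.
At equivalence n(HClO4) = n(KOH) = 0.008531 mol.
V(HClO4) = 0.008531 / 0.3254 = 0.02622 L = 26.2 mL.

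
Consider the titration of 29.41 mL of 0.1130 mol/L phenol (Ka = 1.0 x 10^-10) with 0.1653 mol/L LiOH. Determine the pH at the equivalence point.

11.41

n(C6H5OH) = 0.1130 x 0.02941 = 0.003323 mol; V(LiOH) at equivalence = 0.003323/0.1653 = 0.02010 L.
At equivalence all the acid is converted to C6H5O-; total volume = 0.02941 + 0.02010 = 0.04951 L, so [C6H5O-] = 0.003323/0.04951 = 0.06712 M.
Kb = Kw/Ka = 1.0e-14 / 1.0 x 10^-10 = 0.000100.
[OH^-] = sqrt(Kb x [C6H5O-]) = sqrt(0.000100 x 0.06712) = 0.00259 M.
pOH = 2.59, so pH = 14.00 - 2.59 = 11.41.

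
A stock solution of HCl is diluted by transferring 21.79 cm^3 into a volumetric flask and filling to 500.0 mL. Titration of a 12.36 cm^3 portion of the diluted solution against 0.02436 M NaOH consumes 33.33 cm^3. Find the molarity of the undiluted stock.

1.51 M

n(NaOH) = 0.02436 x 0.03333 = 0.0008119 mol.
n(HCl) in the aliquot = 0.0008119 mol.
[diluted HCl] = 0.0008119 / 0.01236 = 0.06569 M.
Dilution factor = 500.0/21.79 = 22.95, so [stock] = 0.06569 x 22.95 = 1.51 M.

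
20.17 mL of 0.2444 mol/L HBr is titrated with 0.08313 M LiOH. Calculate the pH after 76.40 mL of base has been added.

12.17

n(acid) = 0.2444 x 0.02017 = 0.004930 mol; n(LiOH) added = 0.08313 x 0.07640 = 0.006351 mol.
Base is in excess by 0.006351 - 0.004930 = 0.001422 mol in a total volume of 0.09657 L.
[OH^-] = 0.001422/0.09657 = 0.01472 M, so pOH = 1.83 and pH = 14.00 - 1.83 = 12.17.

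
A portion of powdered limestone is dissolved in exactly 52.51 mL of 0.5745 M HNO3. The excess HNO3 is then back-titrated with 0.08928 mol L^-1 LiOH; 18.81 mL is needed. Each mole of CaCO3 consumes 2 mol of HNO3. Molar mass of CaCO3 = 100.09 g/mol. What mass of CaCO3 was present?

Total n(HNO3) added = 0.5745 x 0.05251 = 0.03017 mol.
n(LiOH) used = 0.08928 x 0.01881 = 0.001679 mol, which equals the excess n(HNO3).
So n(HNO3) consumed by the sample = 0.03017 - 0.001679 = 0.02849 mol.
n(CaCO3) = 0.02849 / 2 = 0.01424 mol.
mass = 0.01424 mol x 100.09 g/mol = 1.43 g.

1.43 g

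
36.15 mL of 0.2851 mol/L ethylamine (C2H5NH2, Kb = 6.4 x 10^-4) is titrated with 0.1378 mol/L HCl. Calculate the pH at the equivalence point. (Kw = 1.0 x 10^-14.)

n(C2H5NH2) = 0.2851 x 0.03615 = 0.01031 mol; V(HCl) at equivalence = 0.01031/0.1378 = 0.07479 L.
At equivalence the base is fully converted to C2H5NH3+; total volume = 0.1109 L, so [C2H5NH3+] = 0.01031/0.1109 = 0.09290 M.
Ka(C2H5NH3+) = Kw/Kb = 1.0e-14 / 6.4 x 10^-4 = 1.56e-11.
[H^+] = sqrt(Ka x [C2H5NH3+]) = sqrt(1.56e-11 x 0.09290) = 1.20e-6 M.
pH = -log(1.20e-6) = 5.92.

5.92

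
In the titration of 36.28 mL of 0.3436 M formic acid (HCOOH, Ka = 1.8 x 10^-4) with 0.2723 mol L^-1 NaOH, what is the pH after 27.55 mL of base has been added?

Initial n(HCOOH) = 0.3436 x 0.03628 = 0.01247 mol.
n(NaOH) added = 0.2723 x 0.02755 = 0.007502 mol, converting that many moles of HCOOH to HCOO-.
Remaining n(HCOOH) = 0.004964 mol; n(HCOO-) = 0.007502 mol.
By Henderson-Hasselbalch, pH = pKa + log([A^-]/[HA]) = 3.74 + log(0.007502/0.004964) = 3.74 + (+0.18) = 3.92.

3.92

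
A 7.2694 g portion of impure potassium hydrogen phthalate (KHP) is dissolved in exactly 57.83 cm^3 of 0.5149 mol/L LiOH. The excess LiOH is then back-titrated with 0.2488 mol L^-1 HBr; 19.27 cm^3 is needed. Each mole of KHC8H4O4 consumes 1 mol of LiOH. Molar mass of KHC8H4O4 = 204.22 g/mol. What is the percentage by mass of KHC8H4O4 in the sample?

Total n(LiOH) added = 0.5149 x 0.05783 = 0.02978 mol.
n(HBr) used = 0.2488 x 0.01927 = 0.004794 mol, which equals the excess n(LiOH).
So n(LiOH) consumed by the sample = 0.02978 - 0.004794 = 0.02498 mol.
n(KHC8H4O4) = 0.02498 / 1 = 0.02498 mol.
mass KHC8H4O4 = 0.02498 x 204.22 = 5.102 g, so %KHC8H4O4 = 5.102/7.2694 x 100 = 70.2%.

70.2%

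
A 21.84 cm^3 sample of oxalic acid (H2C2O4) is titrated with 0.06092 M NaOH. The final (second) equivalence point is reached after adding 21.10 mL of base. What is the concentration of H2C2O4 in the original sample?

n(NaOH) = 0.06092 x 0.02110 = 0.001285 mol.
At the final (second) equivalence point, 2 mol OH^- react per mol H2C2O4, so n(H2C2O4) = 0.001285 / 2 = 0.0006427 mol.
[H2C2O4] = 0.0006427 / 0.02184 L = 0.0294 M.

0.0294 M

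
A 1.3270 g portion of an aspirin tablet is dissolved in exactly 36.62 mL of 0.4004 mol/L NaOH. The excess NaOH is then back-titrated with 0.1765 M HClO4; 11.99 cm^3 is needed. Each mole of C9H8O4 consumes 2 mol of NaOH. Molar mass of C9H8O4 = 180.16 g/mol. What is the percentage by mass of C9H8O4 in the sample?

85.2%

Total n(NaOH) added = 0.4004 x 0.03662 = 0.01466 mol.
n(HClO4) used = 0.1765 x 0.01199 = 0.002116 mol, which equals the excess n(NaOH).
So n(NaOH) consumed by the sample = 0.01466 - 0.002116 = 0.01255 mol.
n(C9H8O4) = 0.01255 / 2 = 0.006273 mol.
mass C9H8O4 = 0.006273 x 180.16 = 1.130 g, so %C9H8O4 = 1.130/1.3270 x 100 = 85.2%.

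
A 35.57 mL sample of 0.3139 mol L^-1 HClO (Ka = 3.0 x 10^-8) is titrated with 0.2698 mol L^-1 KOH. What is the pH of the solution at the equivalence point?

10.34

n(HClO) = 0.3139 x 0.03557 = 0.01117 mol; V(KOH) at equivalence = 0.01117/0.2698 = 0.04138 L.
At equivalence all the acid is converted to ClO-; total volume = 0.03557 + 0.04138 = 0.07695 L, so [ClO-] = 0.01117/0.07695 = 0.1451 M.
Kb = Kw/Ka = 1.0e-14 / 3.0 x 10^-8 = 3.33e-7.
[OH^-] = sqrt(Kb x [ClO-]) = sqrt(3.33e-7 x 0.1451) = 0.000220 M.
pOH = 3.66, so pH = 14.00 - 3.66 = 10.34.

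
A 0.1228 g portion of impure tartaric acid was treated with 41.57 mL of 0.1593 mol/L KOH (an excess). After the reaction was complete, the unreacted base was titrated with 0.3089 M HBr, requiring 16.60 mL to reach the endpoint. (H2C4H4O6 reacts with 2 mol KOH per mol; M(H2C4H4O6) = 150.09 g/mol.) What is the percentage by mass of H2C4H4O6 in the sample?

91.3%

Total n(KOH) added = 0.1593 x 0.04157 = 0.006622 mol.
n(HBr) used = 0.3089 x 0.01660 = 0.005128 mol, which equals the excess n(KOH).
So n(KOH) consumed by the sample = 0.006622 - 0.005128 = 0.001494 mol.
n(H2C4H4O6) = 0.001494 / 2 = 0.0007472 mol.
mass H2C4H4O6 = 0.0007472 x 150.09 = 0.1121 g, so %H2C4H4O6 = 0.1121/0.1228 x 100 = 91.3%.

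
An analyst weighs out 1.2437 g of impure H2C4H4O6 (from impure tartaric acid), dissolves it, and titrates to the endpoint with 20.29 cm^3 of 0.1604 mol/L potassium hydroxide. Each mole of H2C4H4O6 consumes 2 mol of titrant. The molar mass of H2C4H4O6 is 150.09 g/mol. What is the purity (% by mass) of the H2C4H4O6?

n(KOH) = 0.1604 x 0.02029 = 0.003255 mol.
n(H2C4H4O6) = 0.003255 / 2 = 0.001627 mol.
mass of H2C4H4O6 = 0.001627 x 150.09 = 0.2442 g.
% purity = 0.2442 / 1.2437 x 100 = 19.6%.

19.6%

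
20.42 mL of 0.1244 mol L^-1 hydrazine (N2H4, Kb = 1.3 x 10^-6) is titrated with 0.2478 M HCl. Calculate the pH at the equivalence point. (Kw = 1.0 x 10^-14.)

n(N2H4) = 0.1244 x 0.02042 = 0.002540 mol; V(HCl) at equivalence = 0.002540/0.2478 = 0.01025 L.
At equivalence the base is fully converted to N2H5+; total volume = 0.03067 L, so [N2H5+] = 0.002540/0.03067 = 0.08282 M.
Ka(N2H5+) = Kw/Kb = 1.0e-14 / 1.3 x 10^-6 = 7.69e-9.
[H^+] = sqrt(Ka x [N2H5+]) = sqrt(7.69e-9 x 0.08282) = 2.52e-5 M.
pH = -log(2.52e-5) = 4.60.

4.60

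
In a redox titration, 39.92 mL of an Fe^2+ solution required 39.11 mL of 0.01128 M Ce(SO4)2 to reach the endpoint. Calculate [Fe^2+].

n(Ce(SO4)2) = 0.01128 x 0.03911 = 0.0004412 mol.
From the balanced equation, 1 mol Ce(SO4)2 reacts with 1 mol Fe^2+, so n(Fe^2+) = 0.0004412 x 1/1 = 0.0004412 mol.
[Fe^2+] = 0.0004412 / 0.03992 L = 0.0111 M.

0.0111 M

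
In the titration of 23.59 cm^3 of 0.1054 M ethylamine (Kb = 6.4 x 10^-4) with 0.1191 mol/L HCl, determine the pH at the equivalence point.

n(C2H5NH2) = 0.1054 x 0.02359 = 0.002486 mol; V(HCl) at equivalence = 0.002486/0.1191 = 0.02088 L.
At equivalence the base is fully converted to C2H5NH3+; total volume = 0.04447 L, so [C2H5NH3+] = 0.002486/0.04447 = 0.05592 M.
Ka(C2H5NH3+) = Kw/Kb = 1.0e-14 / 6.4 x 10^-4 = 1.56e-11.
[H^+] = sqrt(Ka x [C2H5NH3+]) = sqrt(1.56e-11 x 0.05592) = 9.35e-7 M.
pH = -log(9.35e-7) = 6.03.

6.03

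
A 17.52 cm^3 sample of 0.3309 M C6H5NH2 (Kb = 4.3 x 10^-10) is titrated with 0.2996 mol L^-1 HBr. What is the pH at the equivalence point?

n(C6H5NH2) = 0.3309 x 0.01752 = 0.005797 mol; V(HBr) at equivalence = 0.005797/0.2996 = 0.01935 L.
At equivalence the base is fully converted to C6H5NH3+; total volume = 0.03687 L, so [C6H5NH3+] = 0.005797/0.03687 = 0.1572 M.
Ka(C6H5NH3+) = Kw/Kb = 1.0e-14 / 4.3 x 10^-10 = 2.33e-5.
[H^+] = sqrt(Ka x [C6H5NH3+]) = sqrt(2.33e-5 x 0.1572) = 0.00191 M.
pH = -log(0.00191) = 2.72.

2.72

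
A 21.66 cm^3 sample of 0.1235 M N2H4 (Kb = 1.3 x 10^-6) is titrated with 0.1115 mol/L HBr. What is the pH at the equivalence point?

n(N2H4) = 0.1235 x 0.02166 = 0.002675 mol; V(HBr) at equivalence = 0.002675/0.1115 = 0.02399 L.
At equivalence the base is fully converted to N2H5+; total volume = 0.04565 L, so [N2H5+] = 0.002675/0.04565 = 0.05860 M.
Ka(N2H5+) = Kw/Kb = 1.0e-14 / 1.3 x 10^-6 = 7.69e-9.
[H^+] = sqrt(Ka x [N2H5+]) = sqrt(7.69e-9 x 0.05860) = 2.12e-5 M.
pH = -log(2.12e-5) = 4.67.

4.67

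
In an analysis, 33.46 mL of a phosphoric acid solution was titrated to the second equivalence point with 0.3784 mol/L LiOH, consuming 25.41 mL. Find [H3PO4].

0.144 M

n(LiOH) = 0.3784 x 0.02541 = 0.009615 mol.
At the second equivalence point, 2 mol OH^- react per mol H3PO4, so n(H3PO4) = 0.009615 / 2 = 0.004808 mol.
[H3PO4] = 0.004808 / 0.03346 L = 0.144 M.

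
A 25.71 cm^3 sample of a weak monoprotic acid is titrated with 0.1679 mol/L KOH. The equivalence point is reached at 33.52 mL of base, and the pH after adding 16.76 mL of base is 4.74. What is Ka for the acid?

1.8 x 10^-5

16.76 mL is half of the equivalence volume, so this is the half-equivalence point where [HA] = [A^-].
At half-equivalence pH = pKa, so pKa = 4.74.
Ka = 10^(-4.74) = 1.8 x 10^-5.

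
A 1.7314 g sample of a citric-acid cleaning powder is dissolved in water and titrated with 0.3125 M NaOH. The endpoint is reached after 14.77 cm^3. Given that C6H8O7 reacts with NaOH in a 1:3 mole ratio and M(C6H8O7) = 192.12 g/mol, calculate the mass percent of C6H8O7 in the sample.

17.1%

n(NaOH) = 0.3125 x 0.01477 = 0.004616 mol.
n(C6H8O7) = 0.004616 / 3 = 0.001539 mol.
mass of C6H8O7 = 0.001539 x 192.12 = 0.2956 g.
% purity = 0.2956 / 1.7314 x 100 = 17.1%.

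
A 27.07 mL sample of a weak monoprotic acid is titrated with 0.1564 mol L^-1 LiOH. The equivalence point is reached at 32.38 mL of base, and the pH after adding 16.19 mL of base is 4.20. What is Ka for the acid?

16.19 mL is half of the equivalence volume, so this is the half-equivalence point where [HA] = [A^-].
At half-equivalence pH = pKa, so pKa = 4.20.
Ka = 10^(-4.20) = 6.3 x 10^-5.

6.3 x 10^-5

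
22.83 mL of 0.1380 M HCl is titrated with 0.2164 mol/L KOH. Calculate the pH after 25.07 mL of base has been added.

n(acid) = 0.1380 x 0.02283 = 0.003151 mol; n(KOH) added = 0.2164 x 0.02507 = 0.005425 mol.
Base is in excess by 0.005425 - 0.003151 = 0.002275 mol in a total volume of 0.04790 L.
[OH^-] = 0.002275/0.04790 = 0.04749 M, so pOH = 1.32 and pH = 14.00 - 1.32 = 12.68.

12.68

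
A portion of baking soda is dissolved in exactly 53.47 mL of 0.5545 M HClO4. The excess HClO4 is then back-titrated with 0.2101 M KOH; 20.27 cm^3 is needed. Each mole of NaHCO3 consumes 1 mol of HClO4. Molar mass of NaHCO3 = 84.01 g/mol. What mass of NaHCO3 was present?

2.13 g

Total n(HClO4) added = 0.5545 x 0.05347 = 0.02965 mol.
n(KOH) used = 0.2101 x 0.02027 = 0.004259 mol, which equals the excess n(HClO4).
So n(HClO4) consumed by the sample = 0.02965 - 0.004259 = 0.02539 mol.
n(NaHCO3) = 0.02539 / 1 = 0.02539 mol.
mass = 0.02539 mol x 84.01 g/mol = 2.13 g.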